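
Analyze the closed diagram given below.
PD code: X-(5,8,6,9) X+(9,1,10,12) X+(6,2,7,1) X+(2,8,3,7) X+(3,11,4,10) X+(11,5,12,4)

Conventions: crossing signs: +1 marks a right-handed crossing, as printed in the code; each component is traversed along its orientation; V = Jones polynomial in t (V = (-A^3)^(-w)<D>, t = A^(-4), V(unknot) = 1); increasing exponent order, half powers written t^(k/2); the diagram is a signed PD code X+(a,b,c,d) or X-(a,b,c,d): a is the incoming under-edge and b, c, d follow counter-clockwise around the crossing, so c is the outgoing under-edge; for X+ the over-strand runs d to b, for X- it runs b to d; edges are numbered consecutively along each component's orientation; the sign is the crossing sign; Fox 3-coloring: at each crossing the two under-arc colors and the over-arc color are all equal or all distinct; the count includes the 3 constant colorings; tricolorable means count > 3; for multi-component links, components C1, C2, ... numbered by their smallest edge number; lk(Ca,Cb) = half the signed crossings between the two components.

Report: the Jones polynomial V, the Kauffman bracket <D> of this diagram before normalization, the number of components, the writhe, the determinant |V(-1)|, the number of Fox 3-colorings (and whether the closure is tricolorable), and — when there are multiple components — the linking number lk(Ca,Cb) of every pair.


V(t) = t - t^2 + 2t^3 - t^4 + t^5 - t^6
bracket: -A^-12 + A^-8 - A^-4 + 2 - A^4 + A^8, w = +4
1 component, writhe +4, over 6 crossings
det 7, colorings 3 of 3^6 — not tricolorable
observation: w = +4 (over 6 crossings) is diagram-only; (-A^3)^(-4) removes it from V


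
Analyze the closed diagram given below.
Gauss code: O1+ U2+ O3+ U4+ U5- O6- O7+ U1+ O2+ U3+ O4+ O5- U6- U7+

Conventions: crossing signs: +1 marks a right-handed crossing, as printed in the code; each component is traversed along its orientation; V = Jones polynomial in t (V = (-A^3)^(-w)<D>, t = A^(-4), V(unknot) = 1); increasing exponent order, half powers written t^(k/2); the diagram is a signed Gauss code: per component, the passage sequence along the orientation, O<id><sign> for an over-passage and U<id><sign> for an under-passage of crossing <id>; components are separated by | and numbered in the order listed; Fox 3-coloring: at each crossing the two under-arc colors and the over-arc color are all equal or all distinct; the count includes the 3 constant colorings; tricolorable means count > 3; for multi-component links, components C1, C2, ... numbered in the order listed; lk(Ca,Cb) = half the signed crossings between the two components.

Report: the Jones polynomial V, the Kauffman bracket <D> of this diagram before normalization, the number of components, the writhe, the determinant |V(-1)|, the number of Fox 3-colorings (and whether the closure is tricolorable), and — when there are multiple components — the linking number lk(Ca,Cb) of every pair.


Jones polynomial: V(t) = t + t^3 - t^4
<D> = A^-7 - A^-3 - A^5; writhe +3
components 1, writhe +3 (7 crossings)
3-colorings: 9 of 3^7, det 3 — tricolorable
note: det 3 = |V(-1)|; divisible by 3, so tricolorable


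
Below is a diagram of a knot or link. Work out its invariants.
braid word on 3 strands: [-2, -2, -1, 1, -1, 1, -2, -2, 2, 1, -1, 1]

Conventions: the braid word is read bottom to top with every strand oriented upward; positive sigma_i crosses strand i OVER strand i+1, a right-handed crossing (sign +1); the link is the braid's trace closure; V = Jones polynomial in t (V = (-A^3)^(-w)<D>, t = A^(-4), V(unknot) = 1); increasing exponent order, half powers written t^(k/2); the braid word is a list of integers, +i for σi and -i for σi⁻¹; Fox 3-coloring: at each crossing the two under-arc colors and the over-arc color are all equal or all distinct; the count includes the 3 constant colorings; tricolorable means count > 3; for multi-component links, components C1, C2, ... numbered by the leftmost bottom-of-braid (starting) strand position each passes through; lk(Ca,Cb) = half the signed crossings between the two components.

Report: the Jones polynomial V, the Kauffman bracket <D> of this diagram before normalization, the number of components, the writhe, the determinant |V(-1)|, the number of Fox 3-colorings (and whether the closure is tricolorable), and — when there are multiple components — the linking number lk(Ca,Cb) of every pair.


V(t) = -t^-4 + t^-3 + t^-1
bracket: A^-2 + A^6 - A^10, w = -2
1 component, writhe -2, over 12 crossings
det 3, colorings 9 of 3^12 — tricolorable
observation: w = -2 shifts under R1 moves; the (-A^3)^(2) factor cancels that in V


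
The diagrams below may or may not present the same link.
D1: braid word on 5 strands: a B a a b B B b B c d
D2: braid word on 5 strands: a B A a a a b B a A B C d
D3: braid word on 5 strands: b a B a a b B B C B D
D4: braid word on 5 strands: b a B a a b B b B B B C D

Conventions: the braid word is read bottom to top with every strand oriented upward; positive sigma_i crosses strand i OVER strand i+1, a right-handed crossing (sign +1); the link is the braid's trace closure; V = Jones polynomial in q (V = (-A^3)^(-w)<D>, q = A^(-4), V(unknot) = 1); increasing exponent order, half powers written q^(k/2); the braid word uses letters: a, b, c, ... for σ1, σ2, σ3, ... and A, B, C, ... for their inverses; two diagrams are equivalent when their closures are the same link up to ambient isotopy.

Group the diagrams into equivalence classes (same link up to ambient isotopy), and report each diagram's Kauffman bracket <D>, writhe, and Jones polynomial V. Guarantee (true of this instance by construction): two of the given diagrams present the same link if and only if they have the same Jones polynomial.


classes: {D1, D2, D3, D4}
V(D1) = -q^(-3/2) + q^(-1/2) - 2q^(1/2) + q^(3/2) - 2q^(5/2) + q^(7/2)  [11 crossings, <D> = -A^-5 + 2A^-1 - A^3 + 2A^7 - A^11 + A^15, w = +3]
D2 (bracket -A^-11 + 2A^-7 - A^-3 + 2A - A^5 + A^9; 13 crossings at w = +1): V = -q^(-3/2) + q^(-1/2) - 2q^(1/2) + q^(3/2) - 2q^(5/2) + q^(7/2)
V(D3) = -q^(-3/2) + q^(-1/2) - 2q^(1/2) + q^(3/2) - 2q^(5/2) + q^(7/2)  (w -1, c 11, <D> = -A^-17 + 2A^-13 - A^-9 + 2A^-5 - A^-1 + A^3)
V(D4) = -q^(-3/2) + q^(-1/2) - 2q^(1/2) + q^(3/2) - 2q^(5/2) + q^(7/2)  (w -1, c 13, <D> = -A^-17 + 2A^-13 - A^-9 + 2A^-5 - A^-1 + A^3)
note: all 4 diagrams share one V(q), hence one class


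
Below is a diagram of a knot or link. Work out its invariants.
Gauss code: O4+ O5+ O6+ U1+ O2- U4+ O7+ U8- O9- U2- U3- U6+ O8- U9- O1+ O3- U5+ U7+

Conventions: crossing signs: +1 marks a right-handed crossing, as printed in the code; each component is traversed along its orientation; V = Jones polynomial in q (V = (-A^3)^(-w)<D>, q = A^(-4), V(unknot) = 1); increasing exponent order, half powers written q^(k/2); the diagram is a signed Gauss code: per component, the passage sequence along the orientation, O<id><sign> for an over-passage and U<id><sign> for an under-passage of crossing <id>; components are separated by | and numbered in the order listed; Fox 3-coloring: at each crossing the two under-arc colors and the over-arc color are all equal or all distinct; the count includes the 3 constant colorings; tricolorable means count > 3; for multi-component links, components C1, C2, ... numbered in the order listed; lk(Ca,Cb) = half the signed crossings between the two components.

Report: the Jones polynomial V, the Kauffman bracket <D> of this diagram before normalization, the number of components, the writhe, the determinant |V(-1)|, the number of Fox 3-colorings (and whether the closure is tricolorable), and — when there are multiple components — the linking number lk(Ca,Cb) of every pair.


V(q) = -q^-3 + q^-2 - q^-1 + 3 - q + q^2 - q^3
bracket: A^-9 - A^-5 + A^-1 - 3A^3 + A^7 - A^11 + A^15, w = +1
1 component, writhe +1, over 9 crossings
det 9, colorings 27 of 3^9 — tricolorable
observation: the span of V is 6, forcing >= 6 crossings in any diagram


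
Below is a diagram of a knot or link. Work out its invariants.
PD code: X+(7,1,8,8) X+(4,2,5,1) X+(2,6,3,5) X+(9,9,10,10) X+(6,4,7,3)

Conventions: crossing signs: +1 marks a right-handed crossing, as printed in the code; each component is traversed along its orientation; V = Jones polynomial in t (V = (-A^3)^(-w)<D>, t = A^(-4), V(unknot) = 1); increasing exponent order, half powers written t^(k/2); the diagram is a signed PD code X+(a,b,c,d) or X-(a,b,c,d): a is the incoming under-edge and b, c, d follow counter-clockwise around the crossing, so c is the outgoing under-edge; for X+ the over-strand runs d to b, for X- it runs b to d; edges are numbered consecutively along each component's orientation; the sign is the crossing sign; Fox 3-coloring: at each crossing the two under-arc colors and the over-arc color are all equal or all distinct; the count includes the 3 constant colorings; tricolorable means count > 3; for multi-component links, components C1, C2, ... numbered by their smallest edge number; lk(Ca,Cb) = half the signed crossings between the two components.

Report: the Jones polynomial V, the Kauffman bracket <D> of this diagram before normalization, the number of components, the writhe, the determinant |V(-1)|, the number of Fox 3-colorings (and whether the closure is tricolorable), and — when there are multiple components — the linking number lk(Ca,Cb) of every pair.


V(t) = -t^(1/2) - t^(3/2) - t^(5/2) + t^(9/2)
bracket: -A^-3 + A^5 + A^9 + A^13, w = +5
2 components, writhe +5, over 5 crossings
lk(C1,C2) = 0
det 0, colorings 27 of 3^5 — tricolorable
observation: |V(-1)| = 0: so tricolorable, since 3 divides 0


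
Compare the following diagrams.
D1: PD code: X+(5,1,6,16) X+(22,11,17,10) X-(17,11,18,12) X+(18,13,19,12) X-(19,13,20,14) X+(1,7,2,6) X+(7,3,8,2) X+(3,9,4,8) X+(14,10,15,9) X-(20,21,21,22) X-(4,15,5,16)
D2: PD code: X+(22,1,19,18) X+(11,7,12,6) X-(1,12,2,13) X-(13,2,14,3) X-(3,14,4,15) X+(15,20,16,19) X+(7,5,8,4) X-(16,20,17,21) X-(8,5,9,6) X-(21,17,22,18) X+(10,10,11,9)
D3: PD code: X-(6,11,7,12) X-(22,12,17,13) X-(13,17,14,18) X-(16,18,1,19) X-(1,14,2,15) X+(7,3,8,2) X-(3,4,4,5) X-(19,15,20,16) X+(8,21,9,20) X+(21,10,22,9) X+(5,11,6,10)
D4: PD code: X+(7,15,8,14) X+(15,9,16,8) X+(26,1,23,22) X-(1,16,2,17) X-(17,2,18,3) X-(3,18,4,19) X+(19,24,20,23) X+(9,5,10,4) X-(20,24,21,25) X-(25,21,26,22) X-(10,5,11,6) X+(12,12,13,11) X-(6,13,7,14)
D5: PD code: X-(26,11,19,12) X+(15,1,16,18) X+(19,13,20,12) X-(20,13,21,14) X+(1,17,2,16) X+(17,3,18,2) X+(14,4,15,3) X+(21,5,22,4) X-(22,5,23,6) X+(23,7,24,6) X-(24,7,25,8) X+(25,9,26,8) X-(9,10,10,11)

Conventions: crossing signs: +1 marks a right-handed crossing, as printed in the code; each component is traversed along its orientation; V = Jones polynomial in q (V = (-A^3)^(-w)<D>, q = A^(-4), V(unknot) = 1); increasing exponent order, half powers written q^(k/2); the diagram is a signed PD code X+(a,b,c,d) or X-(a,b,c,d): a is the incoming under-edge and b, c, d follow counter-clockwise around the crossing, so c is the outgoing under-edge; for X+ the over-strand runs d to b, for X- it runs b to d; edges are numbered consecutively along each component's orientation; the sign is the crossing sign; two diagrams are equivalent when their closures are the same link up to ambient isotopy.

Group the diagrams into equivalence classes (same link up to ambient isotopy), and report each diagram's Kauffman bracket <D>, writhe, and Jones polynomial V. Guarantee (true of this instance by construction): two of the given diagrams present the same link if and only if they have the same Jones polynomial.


classes: {D1, D5} | {D2, D4} | {D3}
V(D1) = -q^(1/2) - q^(3/2) - q^(5/2) + q^(9/2)  [11 crossings, <D> = -A^-9 + A^-1 + A^3 + A^7, w = +3]
D2 (bracket A^-1 + A^3 + A^7 - A^15; 11 crossings at w = -1): V = q^(-9/2) - q^(-5/2) - q^(-3/2) - q^(-1/2)
D3 (bracket A^-7 + A; 11 crossings at w = -3): V = -q^(-5/2) - q^(-1/2)
V(D4) = q^(-9/2) - q^(-5/2) - q^(-3/2) - q^(-1/2)  [13 crossings, <D> = A^-1 + A^3 + A^7 - A^15, w = -1]
V(D5) = -q^(1/2) - q^(3/2) - q^(5/2) + q^(9/2)  [13 crossings, <D> = -A^-9 + A^-1 + A^3 + A^7, w = +3]
insight: V(q) takes 3 values over 5 diagrams, fixing the grouping


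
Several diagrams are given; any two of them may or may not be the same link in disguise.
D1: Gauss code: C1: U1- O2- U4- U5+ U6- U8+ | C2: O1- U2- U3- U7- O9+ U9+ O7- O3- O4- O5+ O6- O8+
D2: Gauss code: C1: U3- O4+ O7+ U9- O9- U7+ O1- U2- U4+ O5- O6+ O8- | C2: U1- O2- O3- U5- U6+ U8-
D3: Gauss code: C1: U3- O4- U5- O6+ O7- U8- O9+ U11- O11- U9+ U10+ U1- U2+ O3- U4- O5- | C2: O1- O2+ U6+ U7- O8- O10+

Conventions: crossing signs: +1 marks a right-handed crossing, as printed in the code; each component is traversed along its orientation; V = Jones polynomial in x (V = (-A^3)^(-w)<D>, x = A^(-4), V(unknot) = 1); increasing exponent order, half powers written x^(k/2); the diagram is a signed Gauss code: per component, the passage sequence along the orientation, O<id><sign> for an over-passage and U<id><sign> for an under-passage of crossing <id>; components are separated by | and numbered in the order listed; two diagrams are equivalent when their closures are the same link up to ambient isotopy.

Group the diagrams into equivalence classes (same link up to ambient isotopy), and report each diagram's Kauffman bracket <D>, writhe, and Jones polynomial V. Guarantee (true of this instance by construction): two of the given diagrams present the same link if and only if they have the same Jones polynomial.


equivalence classes: {D1} | {D2} | {D3}
D1 (bracket A^-7 + A; 9 crossings at w = -3): V = -x^(-5/2) - x^(-1/2)
D2 (bracket A^-7 - A^-3 + A + A^9; 9 crossings at w = -3): V = -x^(-9/2) - x^(-5/2) + x^(-3/2) - x^(-1/2)
D3 (bracket A^-7 + A^-3 + A - A^9; 11 crossings at w = -3): V = x^(-9/2) - x^(-5/2) - x^(-3/2) - x^(-1/2)
key observation: 3 values of V(x) split the 3 diagrams


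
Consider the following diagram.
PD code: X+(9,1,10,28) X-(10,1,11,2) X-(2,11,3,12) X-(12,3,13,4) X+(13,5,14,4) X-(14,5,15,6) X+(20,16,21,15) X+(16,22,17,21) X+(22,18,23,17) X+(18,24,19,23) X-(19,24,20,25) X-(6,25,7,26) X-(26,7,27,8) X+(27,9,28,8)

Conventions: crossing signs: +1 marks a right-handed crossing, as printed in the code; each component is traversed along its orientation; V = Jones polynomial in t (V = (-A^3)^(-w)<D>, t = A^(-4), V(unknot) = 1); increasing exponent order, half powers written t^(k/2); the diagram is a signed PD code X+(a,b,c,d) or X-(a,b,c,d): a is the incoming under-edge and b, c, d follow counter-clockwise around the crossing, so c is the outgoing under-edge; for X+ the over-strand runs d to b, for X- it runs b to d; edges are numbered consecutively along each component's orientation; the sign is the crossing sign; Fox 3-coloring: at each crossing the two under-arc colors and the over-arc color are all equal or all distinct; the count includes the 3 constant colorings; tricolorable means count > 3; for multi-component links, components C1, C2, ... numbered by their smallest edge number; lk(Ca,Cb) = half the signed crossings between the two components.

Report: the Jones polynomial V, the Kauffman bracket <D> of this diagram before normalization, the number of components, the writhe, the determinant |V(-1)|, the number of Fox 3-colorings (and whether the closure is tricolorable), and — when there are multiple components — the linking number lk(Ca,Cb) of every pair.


Jones polynomial: V(t) = -t^-3 + t^-2 - t^-1 + 3 - t + t^2 - t^3
<D> = -A^-12 + A^-8 - A^-4 + 3 - A^4 + A^8 - A^12; writhe 0
components 1, writhe 0 (14 crossings)
3-colorings: 27 of 3^14, det 9 — tricolorable
note: palindromic: swapping t for 1/t fixes V


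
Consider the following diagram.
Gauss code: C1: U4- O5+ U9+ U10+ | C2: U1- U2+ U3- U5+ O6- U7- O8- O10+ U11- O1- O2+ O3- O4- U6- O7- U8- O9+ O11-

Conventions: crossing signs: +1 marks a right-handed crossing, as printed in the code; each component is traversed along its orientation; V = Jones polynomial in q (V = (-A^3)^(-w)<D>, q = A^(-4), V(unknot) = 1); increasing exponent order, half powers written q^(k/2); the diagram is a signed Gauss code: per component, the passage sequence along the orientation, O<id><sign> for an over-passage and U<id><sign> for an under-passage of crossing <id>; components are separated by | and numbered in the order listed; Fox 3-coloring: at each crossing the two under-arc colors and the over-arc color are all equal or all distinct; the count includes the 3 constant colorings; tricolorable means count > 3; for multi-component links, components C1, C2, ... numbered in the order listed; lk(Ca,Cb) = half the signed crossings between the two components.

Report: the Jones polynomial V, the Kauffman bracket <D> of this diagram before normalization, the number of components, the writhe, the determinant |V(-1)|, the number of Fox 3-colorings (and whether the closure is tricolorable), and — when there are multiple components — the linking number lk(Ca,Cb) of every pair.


Jones polynomial: V(q) = q^(-13/2) - q^(-11/2) + 2q^(-9/2) - 2q^(-7/2) + q^(-5/2) - 2q^(-3/2) - q^(1/2)
<D> = A^-11 + 2A^-3 - A + 2A^5 - 2A^9 + A^13 - A^17; writhe -3
components 2, writhe -3 (11 crossings)
linking number lk(C1,C2) = +1
3-colorings: 3 of 3^11, det 10 — not tricolorable
note: det 10 = |V(-1)|; not divisible by 3, so not tricolorable


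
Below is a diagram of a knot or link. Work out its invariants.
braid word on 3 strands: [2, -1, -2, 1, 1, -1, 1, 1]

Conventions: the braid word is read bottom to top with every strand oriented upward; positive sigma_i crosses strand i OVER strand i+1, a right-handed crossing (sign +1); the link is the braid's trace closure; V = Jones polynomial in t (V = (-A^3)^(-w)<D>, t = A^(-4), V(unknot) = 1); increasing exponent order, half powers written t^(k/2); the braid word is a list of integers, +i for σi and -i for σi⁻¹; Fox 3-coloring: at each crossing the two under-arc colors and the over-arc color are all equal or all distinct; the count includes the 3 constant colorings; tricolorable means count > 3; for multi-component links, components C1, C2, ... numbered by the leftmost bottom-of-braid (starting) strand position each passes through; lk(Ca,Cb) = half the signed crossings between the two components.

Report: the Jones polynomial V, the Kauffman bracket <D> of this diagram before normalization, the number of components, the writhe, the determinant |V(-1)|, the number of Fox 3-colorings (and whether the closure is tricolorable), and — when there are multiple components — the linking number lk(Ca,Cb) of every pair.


V = t + t^3 - t^4
<D> = -A^-10 + A^-6 + A^2 (w = +2)
1 component over 8 crossings, w = +2
9 Fox colorings among 3^8, |V(-1)| = 3: tricolorable
why: V spans 3 powers of t: at least 3 crossings in any diagram


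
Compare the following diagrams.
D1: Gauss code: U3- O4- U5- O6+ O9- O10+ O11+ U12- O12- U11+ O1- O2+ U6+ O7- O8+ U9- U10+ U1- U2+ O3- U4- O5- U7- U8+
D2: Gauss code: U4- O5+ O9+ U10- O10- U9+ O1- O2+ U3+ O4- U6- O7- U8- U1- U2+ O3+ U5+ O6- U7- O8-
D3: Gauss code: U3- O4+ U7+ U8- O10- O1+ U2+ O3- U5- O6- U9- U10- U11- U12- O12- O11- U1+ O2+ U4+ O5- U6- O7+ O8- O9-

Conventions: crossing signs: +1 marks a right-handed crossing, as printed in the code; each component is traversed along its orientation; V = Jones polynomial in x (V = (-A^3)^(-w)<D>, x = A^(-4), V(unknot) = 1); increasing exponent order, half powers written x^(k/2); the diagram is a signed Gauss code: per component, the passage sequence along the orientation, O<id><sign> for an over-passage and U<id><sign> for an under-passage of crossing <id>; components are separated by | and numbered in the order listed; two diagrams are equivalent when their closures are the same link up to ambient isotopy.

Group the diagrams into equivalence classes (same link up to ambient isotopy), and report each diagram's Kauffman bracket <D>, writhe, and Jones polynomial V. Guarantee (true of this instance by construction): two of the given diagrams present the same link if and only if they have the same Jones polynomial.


classes: {D1} | {D2, D3}
V(D1) = -x^-4 + x^-3 + x^-1  [12 crossings, <D> = A^-2 + A^6 - A^10, w = -2]
V(D2) = x^-5 - 2x^-4 + 2x^-3 - 2x^-2 + 2x^-1 - 1 + x  (w -2, c 10, <D> = A^-10 - A^-6 + 2A^-2 - 2A^2 + 2A^6 - 2A^10 + A^14)
V(D3) = x^-5 - 2x^-4 + 2x^-3 - 2x^-2 + 2x^-1 - 1 + x  (w -4, c 12, <D> = A^-16 - A^-12 + 2A^-8 - 2A^-4 + 2 - 2A^4 + A^8)
insight: V(x) takes 2 values over 3 diagrams, fixing the grouping


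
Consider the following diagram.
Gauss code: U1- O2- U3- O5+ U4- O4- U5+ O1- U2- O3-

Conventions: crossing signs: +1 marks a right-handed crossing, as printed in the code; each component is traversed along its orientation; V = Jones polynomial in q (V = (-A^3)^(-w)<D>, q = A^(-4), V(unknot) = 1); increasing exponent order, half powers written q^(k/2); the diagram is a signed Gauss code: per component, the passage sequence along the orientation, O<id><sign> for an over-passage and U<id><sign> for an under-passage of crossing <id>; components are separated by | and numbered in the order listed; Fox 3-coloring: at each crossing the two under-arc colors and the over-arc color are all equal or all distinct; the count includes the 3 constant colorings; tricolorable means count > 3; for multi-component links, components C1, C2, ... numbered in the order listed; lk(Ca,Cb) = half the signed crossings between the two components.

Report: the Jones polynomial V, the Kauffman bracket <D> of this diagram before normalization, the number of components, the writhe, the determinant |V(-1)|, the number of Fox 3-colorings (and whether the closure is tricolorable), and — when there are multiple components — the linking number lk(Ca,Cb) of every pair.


V = -q^-4 + q^-3 + q^-1
<D> = -A^-5 - A^3 + A^7 (w = -3)
1 component over 5 crossings, w = -3
9 Fox colorings among 3^5, |V(-1)| = 3: tricolorable
why: V spans 3 powers of q: at least 3 crossings in any diagram


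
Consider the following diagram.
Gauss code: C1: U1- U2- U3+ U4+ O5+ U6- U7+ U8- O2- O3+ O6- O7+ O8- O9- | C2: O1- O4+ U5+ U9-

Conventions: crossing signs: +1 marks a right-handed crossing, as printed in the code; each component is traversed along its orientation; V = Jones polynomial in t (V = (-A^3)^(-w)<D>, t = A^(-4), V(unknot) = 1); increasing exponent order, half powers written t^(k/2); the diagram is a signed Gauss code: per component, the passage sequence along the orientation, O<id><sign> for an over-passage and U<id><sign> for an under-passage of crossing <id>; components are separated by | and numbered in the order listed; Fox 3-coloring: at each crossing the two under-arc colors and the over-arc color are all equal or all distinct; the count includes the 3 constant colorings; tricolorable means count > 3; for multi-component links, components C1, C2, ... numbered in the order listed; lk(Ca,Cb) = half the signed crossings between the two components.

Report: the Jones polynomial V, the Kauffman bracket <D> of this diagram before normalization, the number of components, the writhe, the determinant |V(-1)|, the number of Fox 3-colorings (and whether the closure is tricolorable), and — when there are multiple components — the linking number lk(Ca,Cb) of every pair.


V(t) = -t^(-1/2) - t^(1/2)
bracket: A^-5 + A^-1, w = -1
2 components, writhe -1, over 9 crossings
lk(C1,C2) = 0
det 0, colorings 9 of 3^9 — tricolorable
observation: det 0 = |V(-1)|; divisible by 3, so tricolorable


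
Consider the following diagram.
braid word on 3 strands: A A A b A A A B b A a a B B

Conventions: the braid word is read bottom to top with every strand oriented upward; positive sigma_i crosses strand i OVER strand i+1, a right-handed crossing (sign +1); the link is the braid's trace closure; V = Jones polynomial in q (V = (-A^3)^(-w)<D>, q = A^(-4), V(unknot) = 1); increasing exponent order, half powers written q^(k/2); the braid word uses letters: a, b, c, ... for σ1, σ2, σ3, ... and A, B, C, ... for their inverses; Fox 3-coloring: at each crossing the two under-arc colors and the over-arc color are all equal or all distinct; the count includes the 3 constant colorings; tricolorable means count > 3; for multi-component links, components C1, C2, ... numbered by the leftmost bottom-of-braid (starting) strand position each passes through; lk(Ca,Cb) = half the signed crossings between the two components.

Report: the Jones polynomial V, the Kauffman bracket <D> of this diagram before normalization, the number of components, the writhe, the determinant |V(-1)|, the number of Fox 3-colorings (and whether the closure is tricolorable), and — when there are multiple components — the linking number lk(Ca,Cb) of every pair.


V(q) = -q^-9 + 2q^-8 - 3q^-7 + 3q^-6 - 3q^-5 + 3q^-4 - q^-3 + q^-2
bracket: A^-10 - A^-6 + 3A^-2 - 3A^2 + 3A^6 - 3A^10 + 2A^14 - A^18, w = -6
1 component, writhe -6, over 14 crossings
det 17, colorings 3 of 3^14 — not tricolorable
observation: the span of V is 7, forcing >= 7 crossings in any diagram


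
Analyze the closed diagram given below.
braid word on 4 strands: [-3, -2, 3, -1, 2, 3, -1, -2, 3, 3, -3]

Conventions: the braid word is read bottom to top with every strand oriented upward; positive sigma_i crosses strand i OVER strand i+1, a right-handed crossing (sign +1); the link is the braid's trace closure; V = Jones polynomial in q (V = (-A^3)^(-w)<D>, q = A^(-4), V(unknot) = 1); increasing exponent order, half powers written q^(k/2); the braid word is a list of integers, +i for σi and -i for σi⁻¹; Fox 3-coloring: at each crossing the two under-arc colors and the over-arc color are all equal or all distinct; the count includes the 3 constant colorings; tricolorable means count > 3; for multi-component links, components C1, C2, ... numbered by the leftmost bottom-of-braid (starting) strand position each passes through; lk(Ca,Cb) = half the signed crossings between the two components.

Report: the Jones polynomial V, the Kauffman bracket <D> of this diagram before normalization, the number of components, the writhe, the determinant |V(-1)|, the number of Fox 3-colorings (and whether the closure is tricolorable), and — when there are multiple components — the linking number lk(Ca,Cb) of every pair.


Jones polynomial: V(q) = q^-4 + q^-2 + 2
<D> = -2A^-3 - A^5 - A^13; writhe -1
components 3, writhe -1 (11 crossings)
linking number lk(C1,C2) = +1
lk(C1,C3): -1
lk(C2,C3) = -1
3-colorings: 3 of 3^11, det 4 — not tricolorable
note: det 4 = |V(-1)|; not divisible by 3, so not tricolorable


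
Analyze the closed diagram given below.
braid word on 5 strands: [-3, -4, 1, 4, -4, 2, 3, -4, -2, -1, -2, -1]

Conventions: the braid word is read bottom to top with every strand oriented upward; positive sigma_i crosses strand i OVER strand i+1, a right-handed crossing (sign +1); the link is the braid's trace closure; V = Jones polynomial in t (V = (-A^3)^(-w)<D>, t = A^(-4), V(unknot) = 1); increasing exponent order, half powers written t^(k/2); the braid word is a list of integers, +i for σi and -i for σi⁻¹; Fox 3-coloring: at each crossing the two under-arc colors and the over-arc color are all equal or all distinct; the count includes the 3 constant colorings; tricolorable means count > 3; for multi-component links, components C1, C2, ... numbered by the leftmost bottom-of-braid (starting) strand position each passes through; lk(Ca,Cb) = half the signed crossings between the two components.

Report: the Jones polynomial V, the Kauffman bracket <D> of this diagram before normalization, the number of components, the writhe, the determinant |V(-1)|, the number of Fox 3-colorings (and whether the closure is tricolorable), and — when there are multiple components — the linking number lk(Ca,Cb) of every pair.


V = -t^-4 + t^-3 + t^-1
<D> = A^-8 + 1 - A^4 (w = -4)
1 component over 12 crossings, w = -4
9 Fox colorings among 3^12, |V(-1)| = 3: tricolorable
why: w = -4 (over 12 crossings) is diagram-only; (-A^3)^(4) removes it from V


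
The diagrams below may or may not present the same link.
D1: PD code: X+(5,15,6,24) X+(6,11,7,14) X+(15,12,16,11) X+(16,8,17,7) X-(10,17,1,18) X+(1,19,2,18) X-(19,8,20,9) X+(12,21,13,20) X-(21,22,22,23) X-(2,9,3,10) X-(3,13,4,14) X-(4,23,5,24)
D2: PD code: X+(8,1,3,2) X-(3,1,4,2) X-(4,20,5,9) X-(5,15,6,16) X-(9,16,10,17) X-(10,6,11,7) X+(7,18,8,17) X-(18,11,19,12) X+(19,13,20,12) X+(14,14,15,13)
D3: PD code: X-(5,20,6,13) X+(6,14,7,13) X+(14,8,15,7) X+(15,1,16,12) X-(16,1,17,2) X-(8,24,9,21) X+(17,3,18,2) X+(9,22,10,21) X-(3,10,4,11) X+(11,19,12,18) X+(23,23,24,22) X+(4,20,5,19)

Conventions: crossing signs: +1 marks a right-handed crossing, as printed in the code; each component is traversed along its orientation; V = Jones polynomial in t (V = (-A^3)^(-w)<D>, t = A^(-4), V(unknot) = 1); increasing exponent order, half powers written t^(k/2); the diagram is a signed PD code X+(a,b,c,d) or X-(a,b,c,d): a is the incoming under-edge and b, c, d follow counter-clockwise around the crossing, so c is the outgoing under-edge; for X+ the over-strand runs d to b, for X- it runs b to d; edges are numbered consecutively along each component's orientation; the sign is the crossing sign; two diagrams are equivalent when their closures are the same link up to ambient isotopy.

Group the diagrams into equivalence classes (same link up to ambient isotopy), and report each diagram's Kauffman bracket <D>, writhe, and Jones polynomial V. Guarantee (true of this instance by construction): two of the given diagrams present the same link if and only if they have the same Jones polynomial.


grouping into links: {D1} | {D2} | {D3}
V(D1) = 1 + t + t^2 + t^3  (w 0, c 12, <D> = A^-12 + A^-8 + A^-4 + 1)
V(D2) = t^-3 + t^-2 + t^-1 + 1  (w -2, c 10, <D> = A^-6 + A^-2 + A^2 + A^6)
V(D3) = 1 + t^3 + t^4 + t^5  (w +4, c 12, <D> = A^-8 + A^-4 + 1 + A^12)
key observation: V(t) takes 3 values over 3 diagrams, fixing the grouping


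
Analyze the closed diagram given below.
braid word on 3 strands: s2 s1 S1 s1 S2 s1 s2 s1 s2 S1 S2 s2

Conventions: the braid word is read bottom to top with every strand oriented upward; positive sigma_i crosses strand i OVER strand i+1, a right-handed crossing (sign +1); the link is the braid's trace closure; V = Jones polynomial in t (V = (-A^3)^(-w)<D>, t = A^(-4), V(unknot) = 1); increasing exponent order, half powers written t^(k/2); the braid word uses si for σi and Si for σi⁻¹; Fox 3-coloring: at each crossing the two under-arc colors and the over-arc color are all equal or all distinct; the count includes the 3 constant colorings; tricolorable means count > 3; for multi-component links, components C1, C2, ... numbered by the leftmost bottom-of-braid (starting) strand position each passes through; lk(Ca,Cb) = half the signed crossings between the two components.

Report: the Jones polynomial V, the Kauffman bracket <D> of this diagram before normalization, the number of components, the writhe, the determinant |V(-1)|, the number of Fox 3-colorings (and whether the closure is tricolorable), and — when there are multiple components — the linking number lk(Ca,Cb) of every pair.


V(t) = t - t^2 + 2t^3 - t^4 + t^5 - t^6
bracket: -A^-12 + A^-8 - A^-4 + 2 - A^4 + A^8, w = +4
1 component, writhe +4, over 12 crossings
det 7, colorings 3 of 3^12 — not tricolorable
observation: the word shrinks to σ2 σ1 σ2⁻¹ σ1 σ2 σ1 σ2 σ1⁻¹ after cancelling


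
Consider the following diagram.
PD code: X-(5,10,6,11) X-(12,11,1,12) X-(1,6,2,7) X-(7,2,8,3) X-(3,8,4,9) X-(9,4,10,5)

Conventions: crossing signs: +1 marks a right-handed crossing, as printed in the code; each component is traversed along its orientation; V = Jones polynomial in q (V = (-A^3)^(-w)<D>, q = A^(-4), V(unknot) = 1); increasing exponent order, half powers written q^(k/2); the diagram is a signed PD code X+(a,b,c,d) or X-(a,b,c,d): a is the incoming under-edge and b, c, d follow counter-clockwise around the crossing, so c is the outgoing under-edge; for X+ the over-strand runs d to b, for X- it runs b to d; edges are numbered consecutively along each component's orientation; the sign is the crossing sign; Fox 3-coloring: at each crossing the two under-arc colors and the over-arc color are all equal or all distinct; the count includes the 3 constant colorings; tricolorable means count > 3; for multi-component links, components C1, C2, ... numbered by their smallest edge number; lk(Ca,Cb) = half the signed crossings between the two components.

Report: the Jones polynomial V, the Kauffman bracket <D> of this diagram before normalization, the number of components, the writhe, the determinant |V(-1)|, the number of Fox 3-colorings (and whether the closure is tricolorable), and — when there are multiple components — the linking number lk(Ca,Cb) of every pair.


V = -q^-7 + q^-6 - q^-5 + q^-4 + q^-2
<D> = A^-10 + A^-2 - A^2 + A^6 - A^10 (w = -6)
1 component over 6 crossings, w = -6
3 Fox colorings among 3^6, |V(-1)| = 5: not tricolorable
why: w = -6 (over 6 crossings) is diagram-only; (-A^3)^(6) removes it from V


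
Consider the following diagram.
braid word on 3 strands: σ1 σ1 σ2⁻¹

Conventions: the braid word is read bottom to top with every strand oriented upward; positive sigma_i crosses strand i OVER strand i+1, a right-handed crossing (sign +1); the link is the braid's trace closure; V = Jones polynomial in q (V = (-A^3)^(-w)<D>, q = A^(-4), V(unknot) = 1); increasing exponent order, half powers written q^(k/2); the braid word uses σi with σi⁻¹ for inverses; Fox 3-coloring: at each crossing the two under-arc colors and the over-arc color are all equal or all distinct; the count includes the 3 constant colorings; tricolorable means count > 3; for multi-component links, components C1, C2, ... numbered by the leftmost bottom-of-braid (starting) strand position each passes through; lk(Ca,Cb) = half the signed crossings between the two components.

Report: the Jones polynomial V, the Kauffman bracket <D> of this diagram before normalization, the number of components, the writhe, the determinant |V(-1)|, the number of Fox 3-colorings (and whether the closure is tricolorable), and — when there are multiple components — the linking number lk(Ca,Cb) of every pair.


V(q) = -q^(1/2) - q^(5/2)
bracket: A^-7 + A, w = +1
2 components, writhe +1, over 3 crossings
lk(C1,C2) = +1
det 2, colorings 3 of 3^3 — not tricolorable
observation: w = +1 (over 3 crossings) is diagram-only; (-A^3)^(-1) removes it from V


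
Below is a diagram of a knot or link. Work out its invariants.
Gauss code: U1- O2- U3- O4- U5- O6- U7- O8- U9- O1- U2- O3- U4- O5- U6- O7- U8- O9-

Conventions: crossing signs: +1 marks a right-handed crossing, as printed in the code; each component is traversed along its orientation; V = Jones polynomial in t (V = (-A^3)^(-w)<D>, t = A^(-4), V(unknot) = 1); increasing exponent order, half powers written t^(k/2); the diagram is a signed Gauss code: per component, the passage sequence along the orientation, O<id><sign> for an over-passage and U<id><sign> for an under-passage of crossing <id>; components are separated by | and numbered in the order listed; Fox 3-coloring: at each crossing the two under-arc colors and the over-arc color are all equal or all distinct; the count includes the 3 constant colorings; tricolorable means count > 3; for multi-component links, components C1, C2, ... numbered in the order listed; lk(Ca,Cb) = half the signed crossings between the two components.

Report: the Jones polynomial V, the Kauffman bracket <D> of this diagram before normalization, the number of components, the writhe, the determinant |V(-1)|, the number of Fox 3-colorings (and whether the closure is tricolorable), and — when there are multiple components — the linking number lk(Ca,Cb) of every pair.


Jones polynomial: V(t) = -t^-13 + t^-12 - t^-11 + t^-10 - t^-9 + t^-8 - t^-7 + t^-6 + t^-4
<D> = -A^-11 - A^-3 + A - A^5 + A^9 - A^13 + A^17 - A^21 + A^25; writhe -9
components 1, writhe -9 (9 crossings)
3-colorings: 9 of 3^9, det 9 — tricolorable
note: w = -9 (over 9 crossings) is diagram-only; (-A^3)^(9) removes it from V


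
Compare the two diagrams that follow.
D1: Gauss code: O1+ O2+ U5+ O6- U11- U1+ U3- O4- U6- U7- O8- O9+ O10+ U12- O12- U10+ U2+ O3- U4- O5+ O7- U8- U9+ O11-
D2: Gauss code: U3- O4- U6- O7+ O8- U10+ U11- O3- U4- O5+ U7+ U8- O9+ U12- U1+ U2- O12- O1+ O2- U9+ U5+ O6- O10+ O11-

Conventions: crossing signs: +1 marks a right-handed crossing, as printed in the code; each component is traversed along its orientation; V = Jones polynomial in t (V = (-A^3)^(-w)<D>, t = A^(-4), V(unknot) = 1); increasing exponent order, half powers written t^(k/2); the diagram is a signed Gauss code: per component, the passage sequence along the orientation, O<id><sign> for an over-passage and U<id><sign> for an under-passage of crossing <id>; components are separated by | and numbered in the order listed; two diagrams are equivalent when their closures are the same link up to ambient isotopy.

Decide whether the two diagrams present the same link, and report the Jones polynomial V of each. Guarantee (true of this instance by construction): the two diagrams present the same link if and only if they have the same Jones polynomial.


equivalent: yes
V(D1) = -t^-4 + t^-3 + t^-1  (w -2, c 12, <D> = A^-2 + A^6 - A^10)
D2 (bracket A^-2 + A^6 - A^10; 12 crossings at w = -2): V = -t^-4 + t^-3 + t^-1
why: all 2 diagrams share one V(t), hence one class


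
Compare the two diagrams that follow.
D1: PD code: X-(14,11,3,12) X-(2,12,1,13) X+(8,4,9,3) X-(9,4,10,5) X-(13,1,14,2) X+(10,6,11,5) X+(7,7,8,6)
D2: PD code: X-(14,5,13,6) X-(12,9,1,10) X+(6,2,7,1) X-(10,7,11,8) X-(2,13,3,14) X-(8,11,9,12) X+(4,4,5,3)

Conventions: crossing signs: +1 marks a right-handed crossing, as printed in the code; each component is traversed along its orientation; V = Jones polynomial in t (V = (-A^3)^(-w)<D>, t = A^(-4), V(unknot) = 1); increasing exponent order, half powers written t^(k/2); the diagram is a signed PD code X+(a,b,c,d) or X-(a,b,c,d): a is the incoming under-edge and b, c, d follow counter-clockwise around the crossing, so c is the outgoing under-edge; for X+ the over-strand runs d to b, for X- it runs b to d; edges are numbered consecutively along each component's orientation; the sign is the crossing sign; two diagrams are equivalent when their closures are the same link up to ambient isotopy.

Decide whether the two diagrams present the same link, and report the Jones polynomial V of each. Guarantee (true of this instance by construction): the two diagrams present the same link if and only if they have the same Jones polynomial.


equivalent: no
V(D1) = -t^(-5/2) - t^(-1/2)  (w -1, c 7, <D> = A^-1 + A^7)
V(D2) = t^(-13/2) - t^(-11/2) + t^(-9/2) - 2t^(-7/2) - t^(-3/2)  (w -3, c 7, <D> = A^-3 + 2A^5 - A^9 + A^13 - A^17)
why: 2 values of V(t) split the 2 diagrams


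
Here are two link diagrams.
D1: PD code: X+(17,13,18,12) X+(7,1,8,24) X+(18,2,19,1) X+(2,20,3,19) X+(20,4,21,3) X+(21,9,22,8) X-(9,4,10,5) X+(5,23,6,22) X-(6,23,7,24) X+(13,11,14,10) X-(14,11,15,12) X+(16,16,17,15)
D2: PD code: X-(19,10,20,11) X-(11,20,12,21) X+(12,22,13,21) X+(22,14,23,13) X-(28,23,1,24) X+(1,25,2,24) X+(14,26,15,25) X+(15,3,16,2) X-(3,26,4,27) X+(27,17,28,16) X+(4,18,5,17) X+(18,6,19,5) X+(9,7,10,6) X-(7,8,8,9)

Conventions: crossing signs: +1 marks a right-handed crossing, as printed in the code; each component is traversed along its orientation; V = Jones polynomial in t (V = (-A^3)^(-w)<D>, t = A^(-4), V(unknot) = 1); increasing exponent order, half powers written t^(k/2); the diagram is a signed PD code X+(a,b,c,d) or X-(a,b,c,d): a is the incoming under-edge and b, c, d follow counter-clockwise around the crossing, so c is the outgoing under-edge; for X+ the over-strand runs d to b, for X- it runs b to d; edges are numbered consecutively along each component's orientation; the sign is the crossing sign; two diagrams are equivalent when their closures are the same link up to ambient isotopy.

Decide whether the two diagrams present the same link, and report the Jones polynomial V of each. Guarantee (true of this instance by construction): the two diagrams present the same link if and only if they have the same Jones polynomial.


equivalent: yes
D1 (bracket -A^-6 + A^-2 - A^2 + 2A^6 - A^10 + A^14; 12 crossings at w = +6): V = t - t^2 + 2t^3 - t^4 + t^5 - t^6
D2 (bracket -A^-12 + A^-8 - A^-4 + 2 - A^4 + A^8; 14 crossings at w = +4): V = t - t^2 + 2t^3 - t^4 + t^5 - t^6
key observation: from 12 to 14 crossings by R-moves: one link, two diagrams
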